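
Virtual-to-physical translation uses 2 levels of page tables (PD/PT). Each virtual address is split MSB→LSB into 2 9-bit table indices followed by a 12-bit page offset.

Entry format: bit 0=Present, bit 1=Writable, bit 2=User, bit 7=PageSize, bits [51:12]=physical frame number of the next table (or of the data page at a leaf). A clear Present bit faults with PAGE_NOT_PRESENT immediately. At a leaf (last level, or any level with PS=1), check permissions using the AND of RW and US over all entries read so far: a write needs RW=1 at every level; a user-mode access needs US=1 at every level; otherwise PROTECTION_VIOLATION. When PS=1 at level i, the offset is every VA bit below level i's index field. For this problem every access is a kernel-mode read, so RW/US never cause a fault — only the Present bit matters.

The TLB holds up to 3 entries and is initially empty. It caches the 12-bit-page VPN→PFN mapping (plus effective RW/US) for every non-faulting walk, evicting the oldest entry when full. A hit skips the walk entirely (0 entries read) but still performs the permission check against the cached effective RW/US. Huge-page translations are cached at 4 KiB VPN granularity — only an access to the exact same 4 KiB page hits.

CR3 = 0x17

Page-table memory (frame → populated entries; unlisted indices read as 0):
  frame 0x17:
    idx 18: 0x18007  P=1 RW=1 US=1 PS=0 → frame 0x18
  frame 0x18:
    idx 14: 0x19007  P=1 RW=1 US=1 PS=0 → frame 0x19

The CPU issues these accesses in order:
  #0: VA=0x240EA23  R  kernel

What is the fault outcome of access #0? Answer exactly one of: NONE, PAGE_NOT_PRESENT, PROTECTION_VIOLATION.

Per-access translation:
#0 VA=0x240EA23 (r,kernel):
  lvl0: tbl 0x17, slot 18 ⇒ 0x18007 (P1/RW1/US1/PS0)
  lvl1: tbl 0x18, slot 14 ⇒ 0x19007 (P1/RW1/US1/PS0)
  ⇒ phys 0x19A23  [2 reads]

Access #0 fault: NONE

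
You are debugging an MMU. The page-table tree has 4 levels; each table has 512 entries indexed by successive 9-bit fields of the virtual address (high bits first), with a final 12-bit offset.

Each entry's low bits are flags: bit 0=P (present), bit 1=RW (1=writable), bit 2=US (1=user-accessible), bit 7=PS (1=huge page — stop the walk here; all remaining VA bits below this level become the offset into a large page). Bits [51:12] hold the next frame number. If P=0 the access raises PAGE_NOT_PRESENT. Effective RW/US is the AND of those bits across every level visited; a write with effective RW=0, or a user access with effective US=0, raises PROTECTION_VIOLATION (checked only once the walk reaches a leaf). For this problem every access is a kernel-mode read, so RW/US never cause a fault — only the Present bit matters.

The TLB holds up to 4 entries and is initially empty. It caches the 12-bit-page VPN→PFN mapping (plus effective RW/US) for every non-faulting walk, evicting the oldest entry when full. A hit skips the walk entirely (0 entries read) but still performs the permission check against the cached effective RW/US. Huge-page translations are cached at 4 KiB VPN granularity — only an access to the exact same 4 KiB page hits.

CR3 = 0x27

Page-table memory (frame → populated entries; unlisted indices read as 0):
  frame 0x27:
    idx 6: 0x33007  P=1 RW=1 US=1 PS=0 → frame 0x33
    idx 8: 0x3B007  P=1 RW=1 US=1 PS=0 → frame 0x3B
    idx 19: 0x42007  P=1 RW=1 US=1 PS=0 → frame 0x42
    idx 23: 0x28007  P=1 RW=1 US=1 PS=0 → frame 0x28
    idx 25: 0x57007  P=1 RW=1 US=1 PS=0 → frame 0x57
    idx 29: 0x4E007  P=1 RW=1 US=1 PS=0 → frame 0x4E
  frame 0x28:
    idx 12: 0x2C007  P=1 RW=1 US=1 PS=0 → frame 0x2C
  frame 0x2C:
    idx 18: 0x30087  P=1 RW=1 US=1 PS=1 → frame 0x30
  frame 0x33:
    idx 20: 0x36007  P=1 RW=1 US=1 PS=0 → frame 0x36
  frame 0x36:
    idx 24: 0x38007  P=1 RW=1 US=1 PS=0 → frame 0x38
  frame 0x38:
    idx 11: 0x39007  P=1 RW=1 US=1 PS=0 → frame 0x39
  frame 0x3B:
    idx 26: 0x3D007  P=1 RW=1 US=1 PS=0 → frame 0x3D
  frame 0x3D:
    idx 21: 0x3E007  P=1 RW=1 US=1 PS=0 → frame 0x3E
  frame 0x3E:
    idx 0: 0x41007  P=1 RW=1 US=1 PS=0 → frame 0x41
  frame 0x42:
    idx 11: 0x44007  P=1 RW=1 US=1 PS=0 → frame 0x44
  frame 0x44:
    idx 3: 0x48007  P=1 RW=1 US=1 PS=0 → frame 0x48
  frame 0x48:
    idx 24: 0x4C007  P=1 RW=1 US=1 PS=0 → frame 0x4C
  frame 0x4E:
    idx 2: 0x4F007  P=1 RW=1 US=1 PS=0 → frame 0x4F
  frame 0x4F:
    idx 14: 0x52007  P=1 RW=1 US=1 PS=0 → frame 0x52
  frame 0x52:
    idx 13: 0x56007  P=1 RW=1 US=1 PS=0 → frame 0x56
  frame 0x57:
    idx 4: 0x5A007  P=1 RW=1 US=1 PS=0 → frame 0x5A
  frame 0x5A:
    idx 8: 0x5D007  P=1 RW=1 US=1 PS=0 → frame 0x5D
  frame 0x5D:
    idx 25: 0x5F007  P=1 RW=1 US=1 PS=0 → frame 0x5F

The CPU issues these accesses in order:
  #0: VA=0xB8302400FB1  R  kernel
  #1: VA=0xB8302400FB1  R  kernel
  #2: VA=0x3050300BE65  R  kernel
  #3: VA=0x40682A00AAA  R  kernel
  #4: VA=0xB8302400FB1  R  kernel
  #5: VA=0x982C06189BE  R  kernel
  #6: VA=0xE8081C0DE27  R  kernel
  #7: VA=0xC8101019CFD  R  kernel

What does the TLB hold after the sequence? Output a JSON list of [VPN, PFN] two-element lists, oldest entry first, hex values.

Per-access translation:
#0 VA=0xB8302400FB1 (r,kernel):
  L0 @0x27[23] → 0x28007  P=1,RW=1,US=1,PS=0
  L1 @0x28[12] → 0x2C007  P=1,RW=1,US=1,PS=0
  L2 @0x2C[18] → 0x30087  P=1,RW=1,US=1,PS=1
  → PA=0x30FB1 (huge @L2)  (3 entries read)
#1 VA=0xB8302400FB1 (r,kernel):
  TLB hit vpn=0xB8302400 → PA=0x30FB1
#2 VA=0x3050300BE65 (r,kernel):
  L0 @0x27[6] → 0x33007  P=1,RW=1,US=1,PS=0
  L1 @0x33[20] → 0x36007  P=1,RW=1,US=1,PS=0
  L2 @0x36[24] → 0x38007  P=1,RW=1,US=1,PS=0
  L3 @0x38[11] → 0x39007  P=1,RW=1,US=1,PS=0
  → PA=0x39E65  (4 entries read)
#3 VA=0x40682A00AAA (r,kernel):
  L0 @0x27[8] → 0x3B007  P=1,RW=1,US=1,PS=0
  L1 @0x3B[26] → 0x3D007  P=1,RW=1,US=1,PS=0
  L2 @0x3D[21] → 0x3E007  P=1,RW=1,US=1,PS=0
  L3 @0x3E[0] → 0x41007  P=1,RW=1,US=1,PS=0
  → PA=0x41AAA  (4 entries read)
#4 VA=0xB8302400FB1 (r,kernel):
  TLB hit vpn=0xB8302400 → PA=0x30FB1
#5 VA=0x982C06189BE (r,kernel):
  L0 @0x27[19] → 0x42007  P=1,RW=1,US=1,PS=0
  L1 @0x42[11] → 0x44007  P=1,RW=1,US=1,PS=0
  L2 @0x44[3] → 0x48007  P=1,RW=1,US=1,PS=0
  L3 @0x48[24] → 0x4C007  P=1,RW=1,US=1,PS=0
  → PA=0x4C9BE  (4 entries read)
#6 VA=0xE8081C0DE27 (r,kernel):
  L0 @0x27[29] → 0x4E007  P=1,RW=1,US=1,PS=0
  L1 @0x4E[2] → 0x4F007  P=1,RW=1,US=1,PS=0
  L2 @0x4F[14] → 0x52007  P=1,RW=1,US=1,PS=0
  L3 @0x52[13] → 0x56007  P=1,RW=1,US=1,PS=0
  → PA=0x56E27  (4 entries read)
#7 VA=0xC8101019CFD (r,kernel):
  L0 @0x27[25] → 0x57007  P=1,RW=1,US=1,PS=0
  L1 @0x57[4] → 0x5A007  P=1,RW=1,US=1,PS=0
  L2 @0x5A[8] → 0x5D007  P=1,RW=1,US=1,PS=0
  L3 @0x5D[25] → 0x5F007  P=1,RW=1,US=1,PS=0
  → PA=0x5FCFD  (4 entries read)

TLB: [["0x40682A00", "0x41"], ["0x982C0618", "0x4C"], ["0xE8081C0D", "0x56"], ["0xC8101019", "0x5F"]]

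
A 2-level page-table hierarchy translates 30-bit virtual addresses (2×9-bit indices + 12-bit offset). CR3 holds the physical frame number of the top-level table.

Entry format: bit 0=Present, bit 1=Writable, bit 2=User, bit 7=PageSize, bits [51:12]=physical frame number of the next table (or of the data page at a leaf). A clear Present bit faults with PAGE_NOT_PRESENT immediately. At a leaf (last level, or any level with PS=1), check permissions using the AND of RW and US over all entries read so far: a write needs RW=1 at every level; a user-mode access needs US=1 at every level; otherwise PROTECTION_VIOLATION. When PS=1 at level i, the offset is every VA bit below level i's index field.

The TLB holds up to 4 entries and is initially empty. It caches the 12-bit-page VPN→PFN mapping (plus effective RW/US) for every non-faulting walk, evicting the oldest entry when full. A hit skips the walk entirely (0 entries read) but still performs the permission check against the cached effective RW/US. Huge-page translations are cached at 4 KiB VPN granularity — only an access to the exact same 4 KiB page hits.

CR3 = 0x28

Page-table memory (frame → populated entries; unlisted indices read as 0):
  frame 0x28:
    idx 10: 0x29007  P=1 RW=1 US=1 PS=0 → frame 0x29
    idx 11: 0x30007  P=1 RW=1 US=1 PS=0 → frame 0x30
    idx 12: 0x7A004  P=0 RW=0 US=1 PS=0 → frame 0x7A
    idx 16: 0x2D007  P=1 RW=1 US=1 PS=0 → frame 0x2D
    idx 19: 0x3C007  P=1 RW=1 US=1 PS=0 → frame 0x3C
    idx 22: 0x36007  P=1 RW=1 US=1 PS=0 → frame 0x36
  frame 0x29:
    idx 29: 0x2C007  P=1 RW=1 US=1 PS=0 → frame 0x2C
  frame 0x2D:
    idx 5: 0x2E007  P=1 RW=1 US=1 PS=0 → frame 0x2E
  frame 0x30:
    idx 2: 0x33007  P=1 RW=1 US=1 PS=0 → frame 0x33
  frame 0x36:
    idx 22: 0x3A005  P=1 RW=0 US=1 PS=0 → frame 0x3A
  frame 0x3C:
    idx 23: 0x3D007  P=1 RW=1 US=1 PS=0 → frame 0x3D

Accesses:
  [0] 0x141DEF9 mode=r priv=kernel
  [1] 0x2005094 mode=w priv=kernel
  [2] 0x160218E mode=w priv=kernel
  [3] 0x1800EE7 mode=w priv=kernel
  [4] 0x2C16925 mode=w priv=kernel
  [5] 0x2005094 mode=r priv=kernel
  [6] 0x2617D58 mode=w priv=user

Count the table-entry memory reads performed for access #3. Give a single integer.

Trace:
#0 VA=0x141DEF9 (r,kernel):
  lvl0: tbl 0x28, slot 10 ⇒ 0x29007 (P1/RW1/US1/PS0)
  lvl1: tbl 0x29, slot 29 ⇒ 0x2C007 (P1/RW1/US1/PS0)
  → PA=0x2CEF9  (2 entries read)
#1 VA=0x2005094 (w,kernel):
  lvl0: tbl 0x28, slot 16 ⇒ 0x2D007 (P1/RW1/US1/PS0)
  lvl1: tbl 0x2D, slot 5 ⇒ 0x2E007 (P1/RW1/US1/PS0)
  → PA=0x2E094  (2 entries read)
#2 VA=0x160218E (w,kernel):
  lvl0: tbl 0x28, slot 11 ⇒ 0x30007 (P1/RW1/US1/PS0)
  lvl1: tbl 0x30, slot 2 ⇒ 0x33007 (P1/RW1/US1/PS0)
  → PA=0x3318E  (2 entries read)
#3 VA=0x1800EE7 (w,kernel):
  lvl0: tbl 0x28, slot 12 ⇒ 0x7A004 (P0/RW0/US1/PS0)
  ✗ PAGE_NOT_PRESENT  [1 reads]
#4 VA=0x2C16925 (w,kernel):
  lvl0: tbl 0x28, slot 22 ⇒ 0x36007 (P1/RW1/US1/PS0)
  lvl1: tbl 0x36, slot 22 ⇒ 0x3A005 (P1/RW0/US1/PS0)
  ✗ PROTECTION_VIOLATION  [2 reads]
#5 VA=0x2005094 (r,kernel):
  TLB hit vpn=0x2005 → PA=0x2E094
#6 VA=0x2617D58 (w,user):
  lvl0: tbl 0x28, slot 19 ⇒ 0x3C007 (P1/RW1/US1/PS0)
  lvl1: tbl 0x3C, slot 23 ⇒ 0x3D007 (P1/RW1/US1/PS0)
  → PA=0x3DD58  (2 entries read)

Entries read for #3: 1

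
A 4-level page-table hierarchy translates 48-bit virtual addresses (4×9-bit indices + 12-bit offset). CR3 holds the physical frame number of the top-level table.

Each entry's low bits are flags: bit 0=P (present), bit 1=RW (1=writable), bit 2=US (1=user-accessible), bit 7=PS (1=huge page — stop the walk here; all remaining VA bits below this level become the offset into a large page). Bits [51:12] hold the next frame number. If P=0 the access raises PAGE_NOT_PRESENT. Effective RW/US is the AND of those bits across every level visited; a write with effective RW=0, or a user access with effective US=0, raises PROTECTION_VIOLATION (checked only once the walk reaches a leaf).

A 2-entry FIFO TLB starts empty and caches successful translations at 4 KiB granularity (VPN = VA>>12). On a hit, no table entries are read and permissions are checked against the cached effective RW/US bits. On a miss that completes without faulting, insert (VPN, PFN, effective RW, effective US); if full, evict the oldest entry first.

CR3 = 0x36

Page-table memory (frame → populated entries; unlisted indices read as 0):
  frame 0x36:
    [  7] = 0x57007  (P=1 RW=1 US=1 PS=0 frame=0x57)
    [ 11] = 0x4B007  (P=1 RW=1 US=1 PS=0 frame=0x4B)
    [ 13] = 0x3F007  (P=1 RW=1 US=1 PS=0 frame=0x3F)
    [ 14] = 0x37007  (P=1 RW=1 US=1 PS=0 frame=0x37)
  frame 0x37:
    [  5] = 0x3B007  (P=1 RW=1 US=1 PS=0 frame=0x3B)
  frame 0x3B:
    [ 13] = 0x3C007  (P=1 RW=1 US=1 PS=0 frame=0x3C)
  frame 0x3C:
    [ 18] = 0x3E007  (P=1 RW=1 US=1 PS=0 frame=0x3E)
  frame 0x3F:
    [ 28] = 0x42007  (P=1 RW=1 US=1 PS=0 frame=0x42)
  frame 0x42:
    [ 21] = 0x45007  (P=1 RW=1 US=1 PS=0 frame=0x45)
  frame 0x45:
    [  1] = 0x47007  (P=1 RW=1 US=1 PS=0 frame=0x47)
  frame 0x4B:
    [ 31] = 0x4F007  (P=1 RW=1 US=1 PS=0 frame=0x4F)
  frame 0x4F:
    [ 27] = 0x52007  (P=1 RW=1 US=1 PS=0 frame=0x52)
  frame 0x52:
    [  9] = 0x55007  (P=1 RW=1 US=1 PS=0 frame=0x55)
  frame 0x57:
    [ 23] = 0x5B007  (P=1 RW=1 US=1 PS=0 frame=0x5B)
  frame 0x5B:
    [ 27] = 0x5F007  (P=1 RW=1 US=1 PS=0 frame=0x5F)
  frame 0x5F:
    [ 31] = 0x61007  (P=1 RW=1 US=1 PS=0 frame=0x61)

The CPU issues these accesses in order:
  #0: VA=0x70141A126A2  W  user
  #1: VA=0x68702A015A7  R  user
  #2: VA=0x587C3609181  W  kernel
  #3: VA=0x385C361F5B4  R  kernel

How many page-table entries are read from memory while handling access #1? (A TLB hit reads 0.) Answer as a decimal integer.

Walk each access:
#0 VA=0x70141A126A2 (w,user):
  L0: frame=0x36 idx=14 entry=0x37007 [P=1 RW=1 US=1 PS=0]
  L1: frame=0x37 idx=5 entry=0x3B007 [P=1 RW=1 US=1 PS=0]
  L2: frame=0x3B idx=13 entry=0x3C007 [P=1 RW=1 US=1 PS=0]
  L3: frame=0x3C idx=18 entry=0x3E007 [P=1 RW=1 US=1 PS=0]
  → PA=0x3E6A2  (4 entries read)
#1 VA=0x68702A015A7 (r,user):
  L0: frame=0x36 idx=13 entry=0x3F007 [P=1 RW=1 US=1 PS=0]
  L1: frame=0x3F idx=28 entry=0x42007 [P=1 RW=1 US=1 PS=0]
  L2: frame=0x42 idx=21 entry=0x45007 [P=1 RW=1 US=1 PS=0]
  L3: frame=0x45 idx=1 entry=0x47007 [P=1 RW=1 US=1 PS=0]
  → PA=0x475A7  (4 entries read)
#2 VA=0x587C3609181 (w,kernel):
  L0: frame=0x36 idx=11 entry=0x4B007 [P=1 RW=1 US=1 PS=0]
  L1: frame=0x4B idx=31 entry=0x4F007 [P=1 RW=1 US=1 PS=0]
  L2: frame=0x4F idx=27 entry=0x52007 [P=1 RW=1 US=1 PS=0]
  L3: frame=0x52 idx=9 entry=0x55007 [P=1 RW=1 US=1 PS=0]
  → PA=0x55181  (4 entries read)
#3 VA=0x385C361F5B4 (r,kernel):
  L0: frame=0x36 idx=7 entry=0x57007 [P=1 RW=1 US=1 PS=0]
  L1: frame=0x57 idx=23 entry=0x5B007 [P=1 RW=1 US=1 PS=0]
  L2: frame=0x5B idx=27 entry=0x5F007 [P=1 RW=1 US=1 PS=0]
  L3: frame=0x5F idx=31 entry=0x61007 [P=1 RW=1 US=1 PS=0]
  → PA=0x615B4  (4 entries read)

Entries read for #1: 4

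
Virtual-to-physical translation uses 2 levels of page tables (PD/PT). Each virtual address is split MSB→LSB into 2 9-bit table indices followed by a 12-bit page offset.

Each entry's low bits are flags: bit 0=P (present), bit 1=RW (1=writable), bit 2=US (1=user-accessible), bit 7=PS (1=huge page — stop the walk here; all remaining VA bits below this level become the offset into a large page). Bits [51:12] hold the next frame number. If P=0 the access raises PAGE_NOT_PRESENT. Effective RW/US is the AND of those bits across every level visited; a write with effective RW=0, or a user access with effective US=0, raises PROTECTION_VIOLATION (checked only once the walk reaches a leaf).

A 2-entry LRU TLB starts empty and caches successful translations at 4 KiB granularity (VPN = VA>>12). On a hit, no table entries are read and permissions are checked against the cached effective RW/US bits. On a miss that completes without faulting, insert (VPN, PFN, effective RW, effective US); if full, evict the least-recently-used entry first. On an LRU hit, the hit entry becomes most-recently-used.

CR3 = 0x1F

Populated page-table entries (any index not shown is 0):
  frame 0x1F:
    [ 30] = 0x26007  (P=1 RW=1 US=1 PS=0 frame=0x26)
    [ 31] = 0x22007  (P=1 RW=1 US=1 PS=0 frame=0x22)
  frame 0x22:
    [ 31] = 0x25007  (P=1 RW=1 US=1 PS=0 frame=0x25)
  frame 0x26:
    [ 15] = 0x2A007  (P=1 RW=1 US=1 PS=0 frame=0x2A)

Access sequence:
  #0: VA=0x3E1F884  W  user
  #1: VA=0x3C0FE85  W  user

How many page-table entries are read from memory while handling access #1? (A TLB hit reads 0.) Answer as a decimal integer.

Per-access translation:
#0 VA=0x3E1F884 (w,user):
  lvl0: tbl 0x1F, slot 31 ⇒ 0x22007 (P1/RW1/US1/PS0)
  lvl1: tbl 0x22, slot 31 ⇒ 0x25007 (P1/RW1/US1/PS0)
  ⇒ phys 0x25884  [2 reads]
#1 VA=0x3C0FE85 (w,user):
  lvl0: tbl 0x1F, slot 30 ⇒ 0x26007 (P1/RW1/US1/PS0)
  lvl1: tbl 0x26, slot 15 ⇒ 0x2A007 (P1/RW1/US1/PS0)
  ⇒ phys 0x2AE85  [2 reads]

Entries read for #1: 2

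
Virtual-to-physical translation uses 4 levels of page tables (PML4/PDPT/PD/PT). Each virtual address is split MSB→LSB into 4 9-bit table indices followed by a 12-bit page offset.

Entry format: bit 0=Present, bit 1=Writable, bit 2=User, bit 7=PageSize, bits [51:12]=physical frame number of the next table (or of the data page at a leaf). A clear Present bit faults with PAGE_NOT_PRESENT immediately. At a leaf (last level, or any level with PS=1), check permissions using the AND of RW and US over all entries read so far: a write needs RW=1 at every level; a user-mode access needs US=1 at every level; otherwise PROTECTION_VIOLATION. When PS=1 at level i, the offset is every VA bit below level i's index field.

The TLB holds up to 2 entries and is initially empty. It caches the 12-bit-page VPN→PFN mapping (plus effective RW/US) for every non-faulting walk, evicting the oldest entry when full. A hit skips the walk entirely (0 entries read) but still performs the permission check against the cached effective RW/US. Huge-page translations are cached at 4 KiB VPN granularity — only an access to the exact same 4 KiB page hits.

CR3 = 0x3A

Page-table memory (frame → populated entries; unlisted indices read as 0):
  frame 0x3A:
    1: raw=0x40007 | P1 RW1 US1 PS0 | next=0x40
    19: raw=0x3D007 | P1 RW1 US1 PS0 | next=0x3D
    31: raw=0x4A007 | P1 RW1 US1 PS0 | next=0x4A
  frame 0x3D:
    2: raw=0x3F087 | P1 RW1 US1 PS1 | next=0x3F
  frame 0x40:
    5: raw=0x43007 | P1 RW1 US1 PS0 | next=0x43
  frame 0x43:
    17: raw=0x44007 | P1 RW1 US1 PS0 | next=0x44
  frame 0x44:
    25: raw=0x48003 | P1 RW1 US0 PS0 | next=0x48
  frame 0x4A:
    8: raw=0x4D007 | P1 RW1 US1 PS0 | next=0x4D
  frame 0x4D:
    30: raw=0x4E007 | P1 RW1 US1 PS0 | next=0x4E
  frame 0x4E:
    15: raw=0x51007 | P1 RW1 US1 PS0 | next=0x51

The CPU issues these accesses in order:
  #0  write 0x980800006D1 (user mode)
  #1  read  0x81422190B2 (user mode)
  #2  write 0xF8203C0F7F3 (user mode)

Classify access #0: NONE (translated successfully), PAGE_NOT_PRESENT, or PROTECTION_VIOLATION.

Walk each access:
#0 VA=0x980800006D1 (w,user):
  lvl0: tbl 0x3A, slot 19 ⇒ 0x3D007 (P1/RW1/US1/PS0)
  lvl1: tbl 0x3D, slot 2 ⇒ 0x3F087 (P1/RW1/US1/PS1)
  → PA=0x3F6D1 (huge @L1)  (2 entries read)
#1 VA=0x81422190B2 (r,user):
  lvl0: tbl 0x3A, slot 1 ⇒ 0x40007 (P1/RW1/US1/PS0)
  lvl1: tbl 0x40, slot 5 ⇒ 0x43007 (P1/RW1/US1/PS0)
  lvl2: tbl 0x43, slot 17 ⇒ 0x44007 (P1/RW1/US1/PS0)
  lvl3: tbl 0x44, slot 25 ⇒ 0x48003 (P1/RW1/US0/PS0)
  → PROTECTION_VIOLATION  (4 entries read)
#2 VA=0xF8203C0F7F3 (w,user):
  lvl0: tbl 0x3A, slot 31 ⇒ 0x4A007 (P1/RW1/US1/PS0)
  lvl1: tbl 0x4A, slot 8 ⇒ 0x4D007 (P1/RW1/US1/PS0)
  lvl2: tbl 0x4D, slot 30 ⇒ 0x4E007 (P1/RW1/US1/PS0)
  lvl3: tbl 0x4E, slot 15 ⇒ 0x51007 (P1/RW1/US1/PS0)
  → PA=0x517F3  (4 entries read)

Access #0 fault: NONE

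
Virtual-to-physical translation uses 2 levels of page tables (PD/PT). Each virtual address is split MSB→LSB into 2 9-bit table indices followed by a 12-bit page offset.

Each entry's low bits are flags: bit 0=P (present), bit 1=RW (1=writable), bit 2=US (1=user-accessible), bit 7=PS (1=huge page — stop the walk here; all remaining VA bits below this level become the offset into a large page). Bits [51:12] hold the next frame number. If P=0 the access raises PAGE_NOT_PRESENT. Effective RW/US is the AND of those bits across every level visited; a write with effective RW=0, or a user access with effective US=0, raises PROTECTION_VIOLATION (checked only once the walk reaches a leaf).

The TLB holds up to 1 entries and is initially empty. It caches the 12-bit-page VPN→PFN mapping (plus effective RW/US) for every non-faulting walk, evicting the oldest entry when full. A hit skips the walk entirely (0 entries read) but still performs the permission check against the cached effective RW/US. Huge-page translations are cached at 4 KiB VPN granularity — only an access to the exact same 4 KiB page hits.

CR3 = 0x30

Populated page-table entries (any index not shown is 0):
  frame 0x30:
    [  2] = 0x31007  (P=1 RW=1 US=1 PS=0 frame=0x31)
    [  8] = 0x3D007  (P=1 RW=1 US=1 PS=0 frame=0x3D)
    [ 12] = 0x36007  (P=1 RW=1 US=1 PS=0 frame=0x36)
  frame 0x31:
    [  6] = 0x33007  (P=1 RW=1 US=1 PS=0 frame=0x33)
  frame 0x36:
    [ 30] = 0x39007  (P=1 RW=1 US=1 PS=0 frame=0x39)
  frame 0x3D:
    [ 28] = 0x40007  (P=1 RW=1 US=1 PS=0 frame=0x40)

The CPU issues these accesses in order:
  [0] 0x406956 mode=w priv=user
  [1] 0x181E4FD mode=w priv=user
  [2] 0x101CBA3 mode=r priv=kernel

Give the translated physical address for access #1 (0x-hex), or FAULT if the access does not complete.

Trace:
#0 VA=0x406956 (w,user):
  L0 @0x30[2] → 0x31007  P=1,RW=1,US=1,PS=0
  L1 @0x31[6] → 0x33007  P=1,RW=1,US=1,PS=0
  ⇒ phys 0x33956  [2 reads]
#1 VA=0x181E4FD (w,user):
  L0 @0x30[12] → 0x36007  P=1,RW=1,US=1,PS=0
  L1 @0x36[30] → 0x39007  P=1,RW=1,US=1,PS=0
  ⇒ phys 0x394FD  [2 reads]
#2 VA=0x101CBA3 (r,kernel):
  L0 @0x30[8] → 0x3D007  P=1,RW=1,US=1,PS=0
  L1 @0x3D[28] → 0x40007  P=1,RW=1,US=1,PS=0
  ⇒ phys 0x40BA3  [2 reads]

Access #1 PA: 0x394FD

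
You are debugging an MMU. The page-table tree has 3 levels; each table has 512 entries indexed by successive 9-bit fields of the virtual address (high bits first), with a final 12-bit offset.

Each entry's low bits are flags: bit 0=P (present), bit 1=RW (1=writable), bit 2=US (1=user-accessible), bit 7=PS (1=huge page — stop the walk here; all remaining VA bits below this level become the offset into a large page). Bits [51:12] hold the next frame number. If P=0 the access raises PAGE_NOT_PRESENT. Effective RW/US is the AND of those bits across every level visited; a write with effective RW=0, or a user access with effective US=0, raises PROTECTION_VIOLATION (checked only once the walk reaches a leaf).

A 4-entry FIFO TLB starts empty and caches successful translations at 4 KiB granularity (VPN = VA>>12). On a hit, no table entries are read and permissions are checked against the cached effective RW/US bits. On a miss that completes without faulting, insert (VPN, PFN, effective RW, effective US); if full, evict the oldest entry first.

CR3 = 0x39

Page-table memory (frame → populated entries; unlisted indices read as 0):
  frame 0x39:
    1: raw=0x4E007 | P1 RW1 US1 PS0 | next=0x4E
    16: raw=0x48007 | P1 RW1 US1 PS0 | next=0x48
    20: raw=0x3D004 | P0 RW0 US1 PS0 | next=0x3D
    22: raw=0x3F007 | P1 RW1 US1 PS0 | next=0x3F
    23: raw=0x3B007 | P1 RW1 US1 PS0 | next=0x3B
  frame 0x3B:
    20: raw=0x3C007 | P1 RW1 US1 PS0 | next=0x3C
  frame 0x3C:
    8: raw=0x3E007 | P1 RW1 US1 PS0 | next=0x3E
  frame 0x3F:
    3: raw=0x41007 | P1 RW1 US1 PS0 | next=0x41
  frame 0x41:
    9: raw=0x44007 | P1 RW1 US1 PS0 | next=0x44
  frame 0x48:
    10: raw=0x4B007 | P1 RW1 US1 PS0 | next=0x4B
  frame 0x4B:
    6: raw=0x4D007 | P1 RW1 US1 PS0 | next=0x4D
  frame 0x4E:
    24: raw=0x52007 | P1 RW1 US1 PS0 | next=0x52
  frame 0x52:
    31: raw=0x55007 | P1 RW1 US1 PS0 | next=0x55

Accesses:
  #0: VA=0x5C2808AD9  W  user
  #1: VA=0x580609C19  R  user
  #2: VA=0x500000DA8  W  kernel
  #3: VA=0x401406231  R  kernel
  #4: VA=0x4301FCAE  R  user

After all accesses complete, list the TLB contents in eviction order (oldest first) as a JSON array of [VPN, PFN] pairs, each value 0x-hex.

Trace:
#0 VA=0x5C2808AD9 (w,user):
  L0 @0x39[23] → 0x3B007  P=1,RW=1,US=1,PS=0
  L1 @0x3B[20] → 0x3C007  P=1,RW=1,US=1,PS=0
  L2 @0x3C[8] → 0x3E007  P=1,RW=1,US=1,PS=0
  ✓ 0x3EAD9  — 3 lookups
#1 VA=0x580609C19 (r,user):
  L0 @0x39[22] → 0x3F007  P=1,RW=1,US=1,PS=0
  L1 @0x3F[3] → 0x41007  P=1,RW=1,US=1,PS=0
  L2 @0x41[9] → 0x44007  P=1,RW=1,US=1,PS=0
  ✓ 0x44C19  — 3 lookups
#2 VA=0x500000DA8 (w,kernel):
  L0 @0x39[20] → 0x3D004  P=0,RW=0,US=1,PS=0
  → PAGE_NOT_PRESENT  (1 entries read)
#3 VA=0x401406231 (r,kernel):
  L0 @0x39[16] → 0x48007  P=1,RW=1,US=1,PS=0
  L1 @0x48[10] → 0x4B007  P=1,RW=1,US=1,PS=0
  L2 @0x4B[6] → 0x4D007  P=1,RW=1,US=1,PS=0
  ✓ 0x4D231  — 3 lookups
#4 VA=0x4301FCAE (r,user):
  L0 @0x39[1] → 0x4E007  P=1,RW=1,US=1,PS=0
  L1 @0x4E[24] → 0x52007  P=1,RW=1,US=1,PS=0
  L2 @0x52[31] → 0x55007  P=1,RW=1,US=1,PS=0
  ✓ 0x55CAE  — 3 lookups

TLB: [["0x5C2808", "0x3E"], ["0x580609", "0x44"], ["0x401406", "0x4D"], ["0x4301F", "0x55"]]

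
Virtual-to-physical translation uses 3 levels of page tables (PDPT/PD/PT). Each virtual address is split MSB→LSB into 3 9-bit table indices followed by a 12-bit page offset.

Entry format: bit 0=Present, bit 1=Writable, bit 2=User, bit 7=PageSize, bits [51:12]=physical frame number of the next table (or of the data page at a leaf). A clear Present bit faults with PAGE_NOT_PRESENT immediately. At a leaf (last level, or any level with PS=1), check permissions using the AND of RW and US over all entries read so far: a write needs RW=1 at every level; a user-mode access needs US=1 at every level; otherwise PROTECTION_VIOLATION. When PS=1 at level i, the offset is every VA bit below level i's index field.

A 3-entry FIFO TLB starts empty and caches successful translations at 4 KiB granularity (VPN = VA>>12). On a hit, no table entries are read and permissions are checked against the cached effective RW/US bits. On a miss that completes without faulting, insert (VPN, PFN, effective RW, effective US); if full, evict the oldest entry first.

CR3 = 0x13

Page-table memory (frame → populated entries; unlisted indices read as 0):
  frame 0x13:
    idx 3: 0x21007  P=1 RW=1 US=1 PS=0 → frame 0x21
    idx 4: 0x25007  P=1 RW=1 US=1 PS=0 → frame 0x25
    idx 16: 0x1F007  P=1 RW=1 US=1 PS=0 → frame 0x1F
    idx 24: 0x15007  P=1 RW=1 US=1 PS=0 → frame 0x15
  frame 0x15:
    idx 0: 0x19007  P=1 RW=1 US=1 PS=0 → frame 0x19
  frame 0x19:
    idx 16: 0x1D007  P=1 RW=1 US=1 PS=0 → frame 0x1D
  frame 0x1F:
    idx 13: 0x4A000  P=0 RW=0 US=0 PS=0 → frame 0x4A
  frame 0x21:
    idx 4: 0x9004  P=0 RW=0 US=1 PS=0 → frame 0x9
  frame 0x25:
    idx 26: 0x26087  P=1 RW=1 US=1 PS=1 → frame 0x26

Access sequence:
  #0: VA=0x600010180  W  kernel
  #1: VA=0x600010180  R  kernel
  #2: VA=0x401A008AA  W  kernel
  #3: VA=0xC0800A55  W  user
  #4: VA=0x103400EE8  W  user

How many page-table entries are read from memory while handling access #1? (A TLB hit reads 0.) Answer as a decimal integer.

Per-access translation:
#0 VA=0x600010180 (w,kernel):
  L0 @0x13[24] → 0x15007  P=1,RW=1,US=1,PS=0
  L1 @0x15[0] → 0x19007  P=1,RW=1,US=1,PS=0
  L2 @0x19[16] → 0x1D007  P=1,RW=1,US=1,PS=0
  → PA=0x1D180  (3 entries read)
#1 VA=0x600010180 (r,kernel):
  TLB hit vpn=0x600010 → PA=0x1D180
#2 VA=0x401A008AA (w,kernel):
  L0 @0x13[16] → 0x1F007  P=1,RW=1,US=1,PS=0
  L1 @0x1F[13] → 0x4A000  P=0,RW=0,US=0,PS=0
  ✗ PAGE_NOT_PRESENT  [2 reads]
#3 VA=0xC0800A55 (w,user):
  L0 @0x13[3] → 0x21007  P=1,RW=1,US=1,PS=0
  L1 @0x21[4] → 0x9004  P=0,RW=0,US=1,PS=0
  ✗ PAGE_NOT_PRESENT  [2 reads]
#4 VA=0x103400EE8 (w,user):
  L0 @0x13[4] → 0x25007  P=1,RW=1,US=1,PS=0
  L1 @0x25[26] → 0x26087  P=1,RW=1,US=1,PS=1
  → PA=0x26EE8 (huge @L1)  (2 entries read)

Entries read for #1: 0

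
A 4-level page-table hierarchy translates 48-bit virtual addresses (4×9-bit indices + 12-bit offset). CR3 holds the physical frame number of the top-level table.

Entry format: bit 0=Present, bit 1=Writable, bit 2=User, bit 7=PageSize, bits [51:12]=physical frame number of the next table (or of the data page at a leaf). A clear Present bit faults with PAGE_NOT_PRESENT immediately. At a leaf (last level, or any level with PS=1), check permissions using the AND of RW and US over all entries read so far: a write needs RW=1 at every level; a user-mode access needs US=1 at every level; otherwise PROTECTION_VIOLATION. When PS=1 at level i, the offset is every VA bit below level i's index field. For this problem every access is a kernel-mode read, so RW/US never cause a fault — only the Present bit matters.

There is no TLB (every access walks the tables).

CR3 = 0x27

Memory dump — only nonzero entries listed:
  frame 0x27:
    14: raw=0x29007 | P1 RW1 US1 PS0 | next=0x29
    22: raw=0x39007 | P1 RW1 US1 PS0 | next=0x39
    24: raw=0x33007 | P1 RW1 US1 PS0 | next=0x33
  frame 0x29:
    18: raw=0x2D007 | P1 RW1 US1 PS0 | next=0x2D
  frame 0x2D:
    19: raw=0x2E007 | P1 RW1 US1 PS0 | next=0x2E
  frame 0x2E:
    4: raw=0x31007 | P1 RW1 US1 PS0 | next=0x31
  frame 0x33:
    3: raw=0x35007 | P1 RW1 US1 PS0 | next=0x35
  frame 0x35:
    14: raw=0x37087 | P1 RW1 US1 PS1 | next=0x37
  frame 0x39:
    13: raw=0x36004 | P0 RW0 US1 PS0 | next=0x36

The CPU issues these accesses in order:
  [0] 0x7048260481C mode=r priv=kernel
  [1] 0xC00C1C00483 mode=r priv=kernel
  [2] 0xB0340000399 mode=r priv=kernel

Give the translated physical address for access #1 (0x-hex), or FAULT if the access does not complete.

Trace:
#0 VA=0x7048260481C (r,kernel):
  lvl0: tbl 0x27, slot 14 ⇒ 0x29007 (P1/RW1/US1/PS0)
  lvl1: tbl 0x29, slot 18 ⇒ 0x2D007 (P1/RW1/US1/PS0)
  lvl2: tbl 0x2D, slot 19 ⇒ 0x2E007 (P1/RW1/US1/PS0)
  lvl3: tbl 0x2E, slot 4 ⇒ 0x31007 (P1/RW1/US1/PS0)
  ⇒ phys 0x3181C  [4 reads]
#1 VA=0xC00C1C00483 (r,kernel):
  lvl0: tbl 0x27, slot 24 ⇒ 0x33007 (P1/RW1/US1/PS0)
  lvl1: tbl 0x33, slot 3 ⇒ 0x35007 (P1/RW1/US1/PS0)
  lvl2: tbl 0x35, slot 14 ⇒ 0x37087 (P1/RW1/US1/PS1)
  ⇒ phys 0x37483 (huge @L2)  [3 reads]
#2 VA=0xB0340000399 (r,kernel):
  lvl0: tbl 0x27, slot 22 ⇒ 0x39007 (P1/RW1/US1/PS0)
  lvl1: tbl 0x39, slot 13 ⇒ 0x36004 (P0/RW0/US1/PS0)
  ⇒ fault: PAGE_NOT_PRESENT  — 2 lookups

Access #1 PA: 0x37483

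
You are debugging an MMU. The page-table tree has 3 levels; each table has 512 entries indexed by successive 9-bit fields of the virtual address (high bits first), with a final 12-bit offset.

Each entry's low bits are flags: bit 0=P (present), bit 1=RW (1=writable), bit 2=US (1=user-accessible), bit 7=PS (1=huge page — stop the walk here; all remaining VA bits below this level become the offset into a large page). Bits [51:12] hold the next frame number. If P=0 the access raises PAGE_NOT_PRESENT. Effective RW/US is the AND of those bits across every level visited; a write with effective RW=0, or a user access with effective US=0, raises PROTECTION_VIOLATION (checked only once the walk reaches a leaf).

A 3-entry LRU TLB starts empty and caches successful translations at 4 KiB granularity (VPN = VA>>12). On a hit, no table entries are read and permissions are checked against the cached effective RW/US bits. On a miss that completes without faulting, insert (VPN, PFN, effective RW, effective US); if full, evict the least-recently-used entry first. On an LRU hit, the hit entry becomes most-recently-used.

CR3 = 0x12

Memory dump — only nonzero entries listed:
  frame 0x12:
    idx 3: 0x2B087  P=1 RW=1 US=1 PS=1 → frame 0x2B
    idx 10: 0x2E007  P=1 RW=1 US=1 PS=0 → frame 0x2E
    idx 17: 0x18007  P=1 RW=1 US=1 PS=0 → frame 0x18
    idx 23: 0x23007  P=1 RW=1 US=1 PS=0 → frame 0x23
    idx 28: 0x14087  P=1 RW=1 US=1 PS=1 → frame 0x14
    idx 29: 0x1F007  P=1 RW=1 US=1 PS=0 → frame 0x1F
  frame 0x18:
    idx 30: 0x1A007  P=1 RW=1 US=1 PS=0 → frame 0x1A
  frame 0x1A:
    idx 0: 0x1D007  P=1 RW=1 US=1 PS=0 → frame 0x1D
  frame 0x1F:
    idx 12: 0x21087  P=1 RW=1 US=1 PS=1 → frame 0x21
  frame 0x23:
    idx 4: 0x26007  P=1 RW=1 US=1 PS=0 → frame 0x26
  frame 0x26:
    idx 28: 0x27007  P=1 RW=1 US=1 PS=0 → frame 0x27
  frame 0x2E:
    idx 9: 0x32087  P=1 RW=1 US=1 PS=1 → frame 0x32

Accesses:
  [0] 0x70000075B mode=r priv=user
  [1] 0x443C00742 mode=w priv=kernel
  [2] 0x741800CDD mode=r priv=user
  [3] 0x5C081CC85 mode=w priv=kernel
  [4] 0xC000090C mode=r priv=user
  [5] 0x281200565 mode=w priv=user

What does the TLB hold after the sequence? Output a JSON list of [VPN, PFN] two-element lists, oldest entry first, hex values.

Per-access translation:
#0 VA=0x70000075B (r,user):
  L0 @0x12[28] → 0x14087  P=1,RW=1,US=1,PS=1
  ✓ 0x1475B (huge @L0)  — 1 lookups
#1 VA=0x443C00742 (w,kernel):
  L0 @0x12[17] → 0x18007  P=1,RW=1,US=1,PS=0
  L1 @0x18[30] → 0x1A007  P=1,RW=1,US=1,PS=0
  L2 @0x1A[0] → 0x1D007  P=1,RW=1,US=1,PS=0
  ✓ 0x1D742  — 3 lookups
#2 VA=0x741800CDD (r,user):
  L0 @0x12[29] → 0x1F007  P=1,RW=1,US=1,PS=0
  L1 @0x1F[12] → 0x21087  P=1,RW=1,US=1,PS=1
  ✓ 0x21CDD (huge @L1)  — 2 lookups
#3 VA=0x5C081CC85 (w,kernel):
  L0 @0x12[23] → 0x23007  P=1,RW=1,US=1,PS=0
  L1 @0x23[4] → 0x26007  P=1,RW=1,US=1,PS=0
  L2 @0x26[28] → 0x27007  P=1,RW=1,US=1,PS=0
  ✓ 0x27C85  — 3 lookups
#4 VA=0xC000090C (r,user):
  L0 @0x12[3] → 0x2B087  P=1,RW=1,US=1,PS=1
  ✓ 0x2B90C (huge @L0)  — 1 lookups
#5 VA=0x281200565 (w,user):
  L0 @0x12[10] → 0x2E007  P=1,RW=1,US=1,PS=0
  L1 @0x2E[9] → 0x32087  P=1,RW=1,US=1,PS=1
  ✓ 0x32565 (huge @L1)  — 2 lookups

TLB: [["0x5C081C", "0x27"], ["0xC0000", "0x2B"], ["0x281200", "0x32"]]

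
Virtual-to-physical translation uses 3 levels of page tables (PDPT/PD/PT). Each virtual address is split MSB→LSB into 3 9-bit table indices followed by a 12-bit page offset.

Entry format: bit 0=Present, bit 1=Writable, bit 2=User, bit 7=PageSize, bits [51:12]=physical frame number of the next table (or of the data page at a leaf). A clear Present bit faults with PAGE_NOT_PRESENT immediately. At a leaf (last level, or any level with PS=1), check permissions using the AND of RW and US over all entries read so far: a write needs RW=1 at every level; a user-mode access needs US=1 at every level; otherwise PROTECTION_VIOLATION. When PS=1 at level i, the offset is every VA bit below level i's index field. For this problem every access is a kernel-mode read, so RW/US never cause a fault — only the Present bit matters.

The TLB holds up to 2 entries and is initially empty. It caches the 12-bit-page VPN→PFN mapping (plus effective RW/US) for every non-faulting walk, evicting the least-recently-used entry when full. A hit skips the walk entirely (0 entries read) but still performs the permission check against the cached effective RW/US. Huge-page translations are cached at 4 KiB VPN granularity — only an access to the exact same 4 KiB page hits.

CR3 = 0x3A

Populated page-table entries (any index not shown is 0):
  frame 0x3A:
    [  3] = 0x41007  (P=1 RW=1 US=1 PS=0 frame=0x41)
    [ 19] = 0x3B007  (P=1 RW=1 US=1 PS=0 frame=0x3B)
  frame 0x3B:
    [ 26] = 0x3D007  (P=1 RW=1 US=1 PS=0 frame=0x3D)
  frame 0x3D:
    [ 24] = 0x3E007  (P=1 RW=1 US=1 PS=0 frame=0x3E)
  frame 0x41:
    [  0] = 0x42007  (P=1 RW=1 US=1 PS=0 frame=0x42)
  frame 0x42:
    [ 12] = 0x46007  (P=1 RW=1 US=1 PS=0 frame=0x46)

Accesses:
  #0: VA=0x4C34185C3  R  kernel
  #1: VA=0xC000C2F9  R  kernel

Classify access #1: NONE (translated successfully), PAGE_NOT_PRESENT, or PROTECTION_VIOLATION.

Trace:
#0 VA=0x4C34185C3 (r,kernel):
  L0: frame=0x3A idx=19 entry=0x3B007 [P=1 RW=1 US=1 PS=0]
  L1: frame=0x3B idx=26 entry=0x3D007 [P=1 RW=1 US=1 PS=0]
  L2: frame=0x3D idx=24 entry=0x3E007 [P=1 RW=1 US=1 PS=0]
  ✓ 0x3E5C3  — 3 lookups
#1 VA=0xC000C2F9 (r,kernel):
  L0: frame=0x3A idx=3 entry=0x41007 [P=1 RW=1 US=1 PS=0]
  L1: frame=0x41 idx=0 entry=0x42007 [P=1 RW=1 US=1 PS=0]
  L2: frame=0x42 idx=12 entry=0x46007 [P=1 RW=1 US=1 PS=0]
  ✓ 0x462F9  — 3 lookups

Access #1 fault: NONE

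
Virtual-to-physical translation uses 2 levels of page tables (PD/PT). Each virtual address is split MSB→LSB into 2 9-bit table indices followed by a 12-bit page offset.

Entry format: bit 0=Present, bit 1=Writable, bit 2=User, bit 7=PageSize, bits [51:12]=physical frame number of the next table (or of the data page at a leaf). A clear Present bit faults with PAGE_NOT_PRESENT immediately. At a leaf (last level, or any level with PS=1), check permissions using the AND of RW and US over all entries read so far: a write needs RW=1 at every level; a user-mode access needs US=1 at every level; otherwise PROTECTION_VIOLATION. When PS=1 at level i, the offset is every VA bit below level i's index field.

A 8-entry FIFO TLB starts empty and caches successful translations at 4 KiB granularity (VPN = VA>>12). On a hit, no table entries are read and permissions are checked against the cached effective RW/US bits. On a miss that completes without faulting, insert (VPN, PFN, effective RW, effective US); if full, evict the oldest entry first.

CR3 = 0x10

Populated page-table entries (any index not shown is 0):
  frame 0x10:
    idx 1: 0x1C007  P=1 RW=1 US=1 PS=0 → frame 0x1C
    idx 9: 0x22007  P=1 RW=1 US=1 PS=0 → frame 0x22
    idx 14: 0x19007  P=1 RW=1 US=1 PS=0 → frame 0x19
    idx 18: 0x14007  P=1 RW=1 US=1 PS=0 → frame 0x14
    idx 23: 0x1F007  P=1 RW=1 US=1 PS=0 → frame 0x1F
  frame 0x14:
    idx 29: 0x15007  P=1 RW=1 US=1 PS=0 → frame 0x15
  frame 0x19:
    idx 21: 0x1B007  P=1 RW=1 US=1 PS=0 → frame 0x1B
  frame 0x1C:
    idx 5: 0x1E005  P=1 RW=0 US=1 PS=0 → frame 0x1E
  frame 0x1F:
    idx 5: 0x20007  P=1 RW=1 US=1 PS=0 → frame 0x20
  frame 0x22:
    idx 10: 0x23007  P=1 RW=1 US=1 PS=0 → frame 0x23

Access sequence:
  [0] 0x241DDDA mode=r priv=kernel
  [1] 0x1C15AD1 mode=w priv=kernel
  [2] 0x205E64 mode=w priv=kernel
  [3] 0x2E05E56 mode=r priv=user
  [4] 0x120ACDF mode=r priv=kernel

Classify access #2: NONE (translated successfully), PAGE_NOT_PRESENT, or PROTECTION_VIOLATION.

Trace:
#0 VA=0x241DDDA (r,kernel):
  lvl0: tbl 0x10, slot 18 ⇒ 0x14007 (P1/RW1/US1/PS0)
  lvl1: tbl 0x14, slot 29 ⇒ 0x15007 (P1/RW1/US1/PS0)
  ✓ 0x15DDA  — 2 lookups
#1 VA=0x1C15AD1 (w,kernel):
  lvl0: tbl 0x10, slot 14 ⇒ 0x19007 (P1/RW1/US1/PS0)
  lvl1: tbl 0x19, slot 21 ⇒ 0x1B007 (P1/RW1/US1/PS0)
  ✓ 0x1BAD1  — 2 lookups
#2 VA=0x205E64 (w,kernel):
  lvl0: tbl 0x10, slot 1 ⇒ 0x1C007 (P1/RW1/US1/PS0)
  lvl1: tbl 0x1C, slot 5 ⇒ 0x1E005 (P1/RW0/US1/PS0)
  → PROTECTION_VIOLATION  (2 entries read)
#3 VA=0x2E05E56 (r,user):
  lvl0: tbl 0x10, slot 23 ⇒ 0x1F007 (P1/RW1/US1/PS0)
  lvl1: tbl 0x1F, slot 5 ⇒ 0x20007 (P1/RW1/US1/PS0)
  ✓ 0x20E56  — 2 lookups
#4 VA=0x120ACDF (r,kernel):
  lvl0: tbl 0x10, slot 9 ⇒ 0x22007 (P1/RW1/US1/PS0)
  lvl1: tbl 0x22, slot 10 ⇒ 0x23007 (P1/RW1/US1/PS0)
  ✓ 0x23CDF  — 2 lookups

Access #2 fault: PROTECTION_VIOLATION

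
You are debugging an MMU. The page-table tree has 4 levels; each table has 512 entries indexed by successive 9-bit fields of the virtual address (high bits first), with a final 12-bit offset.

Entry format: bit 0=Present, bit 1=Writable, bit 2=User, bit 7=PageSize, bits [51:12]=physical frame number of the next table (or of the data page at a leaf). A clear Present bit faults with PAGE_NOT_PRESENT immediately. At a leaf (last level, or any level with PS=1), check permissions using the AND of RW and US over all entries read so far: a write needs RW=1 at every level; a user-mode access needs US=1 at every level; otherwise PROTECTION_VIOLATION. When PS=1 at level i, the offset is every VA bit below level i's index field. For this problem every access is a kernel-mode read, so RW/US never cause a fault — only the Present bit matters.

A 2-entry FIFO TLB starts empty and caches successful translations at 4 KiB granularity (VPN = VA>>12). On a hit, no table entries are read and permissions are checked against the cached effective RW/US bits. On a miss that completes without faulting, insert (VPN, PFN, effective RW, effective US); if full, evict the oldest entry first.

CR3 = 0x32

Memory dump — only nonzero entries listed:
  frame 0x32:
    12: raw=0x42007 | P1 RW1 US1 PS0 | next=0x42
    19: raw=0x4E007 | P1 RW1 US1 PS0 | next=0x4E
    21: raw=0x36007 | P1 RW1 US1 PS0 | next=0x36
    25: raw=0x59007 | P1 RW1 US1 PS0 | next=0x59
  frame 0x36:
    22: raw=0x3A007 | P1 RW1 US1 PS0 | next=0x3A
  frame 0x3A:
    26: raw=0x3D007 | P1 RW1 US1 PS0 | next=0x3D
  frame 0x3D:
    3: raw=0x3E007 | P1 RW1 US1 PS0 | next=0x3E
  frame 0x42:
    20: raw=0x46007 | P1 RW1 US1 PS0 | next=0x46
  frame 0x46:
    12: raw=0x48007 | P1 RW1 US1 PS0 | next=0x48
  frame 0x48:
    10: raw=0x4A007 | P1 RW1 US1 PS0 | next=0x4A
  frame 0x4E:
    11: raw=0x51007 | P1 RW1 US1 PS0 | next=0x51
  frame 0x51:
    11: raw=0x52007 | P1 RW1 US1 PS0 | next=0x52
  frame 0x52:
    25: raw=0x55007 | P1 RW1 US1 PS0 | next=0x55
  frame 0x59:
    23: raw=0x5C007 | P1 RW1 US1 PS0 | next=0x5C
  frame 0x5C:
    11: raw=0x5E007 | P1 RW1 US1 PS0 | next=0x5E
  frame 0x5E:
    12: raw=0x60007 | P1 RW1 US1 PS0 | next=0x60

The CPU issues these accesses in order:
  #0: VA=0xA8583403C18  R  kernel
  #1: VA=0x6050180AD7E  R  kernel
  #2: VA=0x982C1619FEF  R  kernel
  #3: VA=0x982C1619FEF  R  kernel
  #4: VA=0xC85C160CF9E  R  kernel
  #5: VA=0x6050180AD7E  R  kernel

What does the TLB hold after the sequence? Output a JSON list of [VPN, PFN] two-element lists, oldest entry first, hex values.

Trace:
#0 VA=0xA8583403C18 (r,kernel):
  L0 @0x32[21] → 0x36007  P=1,RW=1,US=1,PS=0
  L1 @0x36[22] → 0x3A007  P=1,RW=1,US=1,PS=0
  L2 @0x3A[26] → 0x3D007  P=1,RW=1,US=1,PS=0
  L3 @0x3D[3] → 0x3E007  P=1,RW=1,US=1,PS=0
  ✓ 0x3EC18  — 4 lookups
#1 VA=0x6050180AD7E (r,kernel):
  L0 @0x32[12] → 0x42007  P=1,RW=1,US=1,PS=0
  L1 @0x42[20] → 0x46007  P=1,RW=1,US=1,PS=0
  L2 @0x46[12] → 0x48007  P=1,RW=1,US=1,PS=0
  L3 @0x48[10] → 0x4A007  P=1,RW=1,US=1,PS=0
  ✓ 0x4AD7E  — 4 lookups
#2 VA=0x982C1619FEF (r,kernel):
  L0 @0x32[19] → 0x4E007  P=1,RW=1,US=1,PS=0
  L1 @0x4E[11] → 0x51007  P=1,RW=1,US=1,PS=0
  L2 @0x51[11] → 0x52007  P=1,RW=1,US=1,PS=0
  L3 @0x52[25] → 0x55007  P=1,RW=1,US=1,PS=0
  ✓ 0x55FEF  — 4 lookups
#3 VA=0x982C1619FEF (r,kernel):
  TLB hit vpn=0x982C1619 → PA=0x55FEF
#4 VA=0xC85C160CF9E (r,kernel):
  L0 @0x32[25] → 0x59007  P=1,RW=1,US=1,PS=0
  L1 @0x59[23] → 0x5C007  P=1,RW=1,US=1,PS=0
  L2 @0x5C[11] → 0x5E007  P=1,RW=1,US=1,PS=0
  L3 @0x5E[12] → 0x60007  P=1,RW=1,US=1,PS=0
  ✓ 0x60F9E  — 4 lookups
#5 VA=0x6050180AD7E (r,kernel):
  L0 @0x32[12] → 0x42007  P=1,RW=1,US=1,PS=0
  L1 @0x42[20] → 0x46007  P=1,RW=1,US=1,PS=0
  L2 @0x46[12] → 0x48007  P=1,RW=1,US=1,PS=0
  L3 @0x48[10] → 0x4A007  P=1,RW=1,US=1,PS=0
  ✓ 0x4AD7E  — 4 lookups

TLB: [["0xC85C160C", "0x60"], ["0x6050180A", "0x4A"]]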